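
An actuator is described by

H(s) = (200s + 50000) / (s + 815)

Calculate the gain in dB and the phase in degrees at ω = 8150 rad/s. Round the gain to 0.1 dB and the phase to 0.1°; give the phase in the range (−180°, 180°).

46.0 dB, 4.0°

Substitute s = j8150:
Numerator: 200(j8150) + 50000 = 50000 + j1630000
Denominator: (j8150) + 815 = 815 + j8150
|N| = √(50000² + 1630000²) ≈ 1.6308e+06, ∠N ≈ 88.24°
|D| = √(815² + 8150²) ≈ 8190.6, ∠D ≈ 84.29°
|H| = 1.6308e+06 / 8190.6 ≈ 199.11
Gain = 20 log₁₀(199.11) ≈ 45.98 dB
∠H = 88.24° − 84.29° = 3.95°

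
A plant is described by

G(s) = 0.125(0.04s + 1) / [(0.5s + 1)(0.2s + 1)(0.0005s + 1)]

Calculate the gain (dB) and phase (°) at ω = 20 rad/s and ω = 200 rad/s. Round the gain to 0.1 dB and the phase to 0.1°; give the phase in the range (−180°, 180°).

ω = 20: -48.3 dB, -122.2°; ω = 200: -72.0 dB, -100.8°

At ω = 20 rad/s:
zero (1 + j20·0.04) = 1 + j0.8 → |·| ≈ 1.2806, ∠ ≈ 38.66°
pole (1 + j20·0.5) = 1 + j10 → |·| ≈ 10.05, ∠ ≈ 84.29°
pole (1 + j20·0.2) = 1 + j4 → |·| ≈ 4.1231, ∠ ≈ 75.96°
pole (1 + j20·0.0005) = 1 + j0.01 → |·| ≈ 1, ∠ ≈ 0.57°
|G| = 0.125 · 1.2806 / (10.05 · 4.1231 · 1) ≈ 0.0038631
Gain = 20 log₁₀(0.0038631) ≈ -48.26 dB
∠G = (38.66°) − (84.29° + 75.96° + 0.57°) = -122.16°

At ω = 200 rad/s:
zero (1 + j200·0.04) = 1 + j8 → |·| ≈ 8.0623, ∠ ≈ 82.87°
pole (1 + j200·0.5) = 1 + j100 → |·| ≈ 100, ∠ ≈ 89.43°
pole (1 + j200·0.2) = 1 + j40 → |·| ≈ 40.012, ∠ ≈ 88.57°
pole (1 + j200·0.0005) = 1 + j0.1 → |·| ≈ 1.005, ∠ ≈ 5.71°
|G| = 0.125 · 8.0623 / (100 · 40.012 · 1.005) ≈ 0.00025062
Gain = 20 log₁₀(0.00025062) ≈ -72.02 dB
∠G = (82.87°) − (89.43° + 88.57° + 5.71°) = -100.84°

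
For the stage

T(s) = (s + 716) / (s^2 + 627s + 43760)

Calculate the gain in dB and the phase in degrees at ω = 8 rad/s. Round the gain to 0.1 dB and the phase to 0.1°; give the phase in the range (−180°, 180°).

-35.8 dB, -5.9°

Substitute s = j8:
Numerator: (j8) + 716 = 716 + j8
Denominator: (j8)^2 + 627(j8) + 43760 = 43696 + j5016
|N| = √(716² + 8²) ≈ 716.04, ∠N ≈ 0.64°
|D| = √(43696² + 5016²) ≈ 43983, ∠D ≈ 6.55°
|T| = 716.04 / 43983 ≈ 0.01628
Gain = 20 log₁₀(0.01628) ≈ -35.77 dB
∠T = 0.64° − 6.55° = -5.91°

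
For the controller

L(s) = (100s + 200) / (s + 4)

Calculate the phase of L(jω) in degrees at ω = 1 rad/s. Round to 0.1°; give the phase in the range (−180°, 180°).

12.5°

Substitute s = j1:
Numerator: 100(j1) + 200 = 200 + j100
Denominator: (j1) + 4 = 4 + j1
|N| = √(200² + 100²) ≈ 223.61, ∠N ≈ 26.57°
|D| = √(4² + 1²) ≈ 4.1231, ∠D ≈ 14.04°
∠L = 26.57° − 14.04° = 12.53°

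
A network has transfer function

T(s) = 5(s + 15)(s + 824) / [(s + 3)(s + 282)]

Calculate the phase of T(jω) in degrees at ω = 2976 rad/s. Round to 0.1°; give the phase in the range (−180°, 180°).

-10.3°

At s = jω = j2976:
zero (s+15): 15 + j2976 → |·| = √(15²+2976²) = √8856801 ≈ 2976, ∠ = arctan(2976/15) ≈ 89.71°
zero (s+824): 824 + j2976 → |·| = √(824²+2976²) = √9535552 ≈ 3088, ∠ = arctan(2976/824) ≈ 74.52°
pole (s+3): 3 + j2976 → |·| = √(3²+2976²) = √8856585 ≈ 2976, ∠ = arctan(2976/3) ≈ 89.94°
pole (s+282): 282 + j2976 → |·| = √(282²+2976²) = √8936100 ≈ 2989.3, ∠ = arctan(2976/282) ≈ 84.59°
∠T = 164.23° − 174.53° = -10.30°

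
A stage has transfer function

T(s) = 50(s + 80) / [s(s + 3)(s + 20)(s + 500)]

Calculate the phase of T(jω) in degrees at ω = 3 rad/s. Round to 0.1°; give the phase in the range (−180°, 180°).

-141.7°

At s = jω = j3:
zero (s+80): 80 + j3 → |·| = √(80²+3²) = √6409 ≈ 80.056, ∠ = arctan(3/80) ≈ 2.15°
pole (s+3): 3 + j3 → |·| = √(3²+3²) = √18 ≈ 4.2426, ∠ = arctan(3/3) ≈ 45.00°
pole (s+20): 20 + j3 → |·| = √(20²+3²) = √409 ≈ 20.224, ∠ = arctan(3/20) ≈ 8.53°
pole (s+500): 500 + j3 → |·| = √(500²+3²) = √250009 ≈ 500.01, ∠ = arctan(3/500) ≈ 0.34°
pole at origin: |s| = 3, ∠ = 90.00° (in denominator)
∠T = 2.15° − 143.87° = -141.72°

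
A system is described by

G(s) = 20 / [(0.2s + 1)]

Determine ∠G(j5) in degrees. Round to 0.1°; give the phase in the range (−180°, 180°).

-45.0°

At ω = 5 rad/s:
pole (1 + j5·0.2) = 1 + j1 → |·| ≈ 1.4142, ∠ ≈ 45.00°
∠G = (0°) − (45.00°) = -45.00°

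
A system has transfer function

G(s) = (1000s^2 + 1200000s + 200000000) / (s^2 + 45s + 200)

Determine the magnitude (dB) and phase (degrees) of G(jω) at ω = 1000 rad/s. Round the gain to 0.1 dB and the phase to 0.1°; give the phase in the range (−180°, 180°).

63.2 dB, -53.7°

Substitute s = j1000:
Numerator: 1000(j1000)^2 + 1200000(j1000) + 200000000 = -800000000 + j1200000000
Denominator: (j1000)^2 + 45(j1000) + 200 = -999800 + j45000
|N| = √(800000000² + 1200000000²) ≈ 1.4422e+09, ∠N ≈ 123.69°
|D| = √(999800² + 45000²) ≈ 1.0008e+06, ∠D ≈ 177.42°
|G| = 1.4422e+09 / 1.0008e+06 ≈ 1441
Gain = 20 log₁₀(1441) ≈ 63.17 dB
∠G = 123.69° − 177.42° = -53.73°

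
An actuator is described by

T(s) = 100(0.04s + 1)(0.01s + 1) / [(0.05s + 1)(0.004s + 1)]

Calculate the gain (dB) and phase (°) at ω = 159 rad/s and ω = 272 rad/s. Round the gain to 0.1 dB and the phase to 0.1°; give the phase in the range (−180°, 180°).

At ω = 159 rad/s:
zero (1 + j159·0.04) = 1 + j6.36 → |·| ≈ 6.4381, ∠ ≈ 81.06°
zero (1 + j159·0.01) = 1 + j1.59 → |·| ≈ 1.8783, ∠ ≈ 57.83°
pole (1 + j159·0.05) = 1 + j7.95 → |·| ≈ 8.0126, ∠ ≈ 82.83°
pole (1 + j159·0.004) = 1 + j0.636 → |·| ≈ 1.1851, ∠ ≈ 32.46°
|T| = 100 · 6.4381 · 1.8783 / (8.0126 · 1.1851) ≈ 127.35
Gain = 20 log₁₀(127.35) ≈ 42.10 dB
∠T = (81.06° + 57.83°) − (82.83° + 32.46°) = 23.60°

At ω = 272 rad/s:
zero (1 + j272·0.04) = 1 + j10.88 → |·| ≈ 10.926, ∠ ≈ 84.75°
zero (1 + j272·0.01) = 1 + j2.72 → |·| ≈ 2.898, ∠ ≈ 69.81°
pole (1 + j272·0.05) = 1 + j13.6 → |·| ≈ 13.637, ∠ ≈ 85.79°
pole (1 + j272·0.004) = 1 + j1.088 → |·| ≈ 1.4777, ∠ ≈ 47.41°
|T| = 100 · 10.926 · 2.898 / (13.637 · 1.4777) ≈ 157.13
Gain = 20 log₁₀(157.13) ≈ 43.93 dB
∠T = (84.75° + 69.81°) − (85.79° + 47.41°) = 21.36°

ω = 159: 42.1 dB, 23.6°; ω = 272: 43.9 dB, 21.4°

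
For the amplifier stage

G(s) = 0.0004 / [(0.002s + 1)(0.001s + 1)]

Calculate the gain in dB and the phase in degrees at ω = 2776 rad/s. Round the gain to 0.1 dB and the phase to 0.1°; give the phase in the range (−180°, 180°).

-92.4 dB, -150.0°

At ω = 2776 rad/s:
pole (1 + j2776·0.002) = 1 + j5.552 → |·| ≈ 5.6413, ∠ ≈ 79.79°
pole (1 + j2776·0.001) = 1 + j2.776 → |·| ≈ 2.9506, ∠ ≈ 70.19°
|G| = 0.0004 · 1 / (5.6413 · 2.9506) ≈ 2.4031e-05
Gain = 20 log₁₀(2.4031e-05) ≈ -92.38 dB
∠G = (0°) − (79.79° + 70.19°) = -149.98°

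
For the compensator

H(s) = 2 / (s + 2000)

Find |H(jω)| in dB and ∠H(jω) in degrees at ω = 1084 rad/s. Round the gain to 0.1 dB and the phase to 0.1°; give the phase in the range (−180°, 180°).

-61.1 dB, -28.5°

At s = jω = j1084:
pole (s+2000): 2000 + j1084 → |·| = √(2000²+1084²) = √5175056 ≈ 2274.9, ∠ = arctan(1084/2000) ≈ 28.46°
|H| = 2 / 2274.9 ≈ 0.00087916
Gain = 20 log₁₀(0.00087916) ≈ -61.12 dB
∠H = 0.00° − 28.46° = -28.46°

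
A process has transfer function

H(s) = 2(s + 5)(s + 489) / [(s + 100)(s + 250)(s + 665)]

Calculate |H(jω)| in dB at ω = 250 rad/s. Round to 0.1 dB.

-47.8 dB

At s = jω = j250:
zero (s+5): 5 + j250 → |·| = √(5²+250²) = √62525 ≈ 250.05, ∠ = arctan(250/5) ≈ 88.85°
zero (s+489): 489 + j250 → |·| = √(489²+250²) = √301621 ≈ 549.2, ∠ = arctan(250/489) ≈ 27.08°
pole (s+100): 100 + j250 → |·| = √(100²+250²) = √72500 ≈ 269.26, ∠ = arctan(250/100) ≈ 68.20°
pole (s+250): 250 + j250 → |·| = √(250²+250²) = √125000 ≈ 353.55, ∠ = arctan(250/250) ≈ 45.00°
pole (s+665): 665 + j250 → |·| = √(665²+250²) = √504725 ≈ 710.44, ∠ = arctan(250/665) ≈ 20.60°
|H| = 2 · 1.3733e+05 / 6.7632e+07 ≈ 0.0040611
Gain = 20 log₁₀(0.0040611) ≈ -47.83 dB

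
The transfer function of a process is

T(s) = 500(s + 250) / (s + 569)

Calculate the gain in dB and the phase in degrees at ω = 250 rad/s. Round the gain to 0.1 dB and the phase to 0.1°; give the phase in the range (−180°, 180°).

At s = jω = j250:
zero (s+250): 250 + j250 → |·| = √(250²+250²) = √125000 ≈ 353.55, ∠ = arctan(250/250) ≈ 45.00°
pole (s+569): 569 + j250 → |·| = √(569²+250²) = √386261 ≈ 621.5, ∠ = arctan(250/569) ≈ 23.72°
|T| = 500 · 353.55 / 621.5 ≈ 284.43
Gain = 20 log₁₀(284.43) ≈ 49.08 dB
∠T = 45.00° − 23.72° = 21.28°

49.1 dB, 21.3°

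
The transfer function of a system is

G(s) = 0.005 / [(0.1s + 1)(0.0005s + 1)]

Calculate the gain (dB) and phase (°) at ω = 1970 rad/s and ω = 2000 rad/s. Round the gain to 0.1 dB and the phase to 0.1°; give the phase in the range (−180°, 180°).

ω = 1970: -94.9 dB, -134.3°; ω = 2000: -95.1 dB, -134.7°

At ω = 1970 rad/s:
pole (1 + j1970·0.1) = 1 + j197 → |·| ≈ 197, ∠ ≈ 89.71°
pole (1 + j1970·0.0005) = 1 + j0.985 → |·| ≈ 1.4036, ∠ ≈ 44.57°
|G| = 0.005 · 1 / (197 · 1.4036) ≈ 1.8083e-05
Gain = 20 log₁₀(1.8083e-05) ≈ -94.85 dB
∠G = (0°) − (89.71° + 44.57°) = -134.28°

At ω = 2000 rad/s:
pole (1 + j2000·0.1) = 1 + j200 → |·| ≈ 200, ∠ ≈ 89.71°
pole (1 + j2000·0.0005) = 1 + j1 → |·| ≈ 1.4142, ∠ ≈ 45.00°
|G| = 0.005 · 1 / (200 · 1.4142) ≈ 1.7678e-05
Gain = 20 log₁₀(1.7678e-05) ≈ -95.05 dB
∠G = (0°) − (89.71° + 45.00°) = -134.71°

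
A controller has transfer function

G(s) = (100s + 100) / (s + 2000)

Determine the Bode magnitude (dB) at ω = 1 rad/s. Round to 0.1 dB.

Substitute s = j1:
Numerator: 100(j1) + 100 = 100 + j100
Denominator: (j1) + 2000 = 2000 + j1
|N| = √(100² + 100²) ≈ 141.42, ∠N ≈ 45.00°
|D| = √(2000² + 1²) ≈ 2000, ∠D ≈ 0.03°
|G| = 141.42 / 2000 ≈ 0.07071
Gain = 20 log₁₀(0.07071) ≈ -23.01 dB

-23.0 dB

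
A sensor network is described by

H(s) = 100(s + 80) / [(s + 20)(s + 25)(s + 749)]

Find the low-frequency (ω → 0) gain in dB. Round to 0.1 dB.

-33.4 dB

H(0) = 100·80 / (20·25·749) ≈ 0.021362
20 log₁₀(0.021362) ≈ -33.41 dB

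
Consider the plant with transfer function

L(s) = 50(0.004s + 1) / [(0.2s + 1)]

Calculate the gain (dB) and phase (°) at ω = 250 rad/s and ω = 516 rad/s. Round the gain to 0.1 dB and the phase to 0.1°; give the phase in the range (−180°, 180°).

At ω = 250 rad/s:
zero (1 + j250·0.004) = 1 + j1 → |·| ≈ 1.4142, ∠ ≈ 45.00°
pole (1 + j250·0.2) = 1 + j50 → |·| ≈ 50.01, ∠ ≈ 88.85°
|L| = 50 · 1.4142 / (50.01) ≈ 1.4139
Gain = 20 log₁₀(1.4139) ≈ 3.01 dB
∠L = (45.00°) − (88.85°) = -43.85°

At ω = 516 rad/s:
zero (1 + j516·0.004) = 1 + j2.064 → |·| ≈ 2.2935, ∠ ≈ 64.15°
pole (1 + j516·0.2) = 1 + j103.2 → |·| ≈ 103.2, ∠ ≈ 89.44°
|L| = 50 · 2.2935 / (103.2) ≈ 1.1112
Gain = 20 log₁₀(1.1112) ≈ 0.92 dB
∠L = (64.15°) − (89.44°) = -25.29°

ω = 250: 3.0 dB, -43.9°; ω = 516: 0.9 dB, -25.3°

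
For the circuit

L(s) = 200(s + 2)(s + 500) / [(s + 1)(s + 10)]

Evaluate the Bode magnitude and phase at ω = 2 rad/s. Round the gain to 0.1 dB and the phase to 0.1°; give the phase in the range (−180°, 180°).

81.9 dB, -29.5°

At s = jω = j2:
zero (s+2): 2 + j2 → |·| = √(2²+2²) = √8 ≈ 2.8284, ∠ = arctan(2/2) ≈ 45.00°
zero (s+500): 500 + j2 → |·| = √(500²+2²) = √250004 ≈ 500, ∠ = arctan(2/500) ≈ 0.23°
pole (s+1): 1 + j2 → |·| = √(1²+2²) = √5 ≈ 2.2361, ∠ = arctan(2/1) ≈ 63.43°
pole (s+10): 10 + j2 → |·| = √(10²+2²) = √104 ≈ 10.198, ∠ = arctan(2/10) ≈ 11.31°
|L| = 200 · 1414.2 / 22.804 ≈ 12403
Gain = 20 log₁₀(12403) ≈ 81.87 dB
∠L = 45.23° − 74.74° = -29.51°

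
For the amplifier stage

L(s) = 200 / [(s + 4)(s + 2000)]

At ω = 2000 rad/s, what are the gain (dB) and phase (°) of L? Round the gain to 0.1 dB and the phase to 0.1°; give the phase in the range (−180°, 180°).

-89.0 dB, -134.9°

At s = jω = j2000:
pole (s+4): 4 + j2000 → |·| = √(4²+2000²) = √4000016 ≈ 2000, ∠ = arctan(2000/4) ≈ 89.89°
pole (s+2000): 2000 + j2000 → |·| = √(2000²+2000²) = √8000000 ≈ 2828.4, ∠ = arctan(2000/2000) ≈ 45.00°
|L| = 200 / 5.6568e+06 ≈ 3.5356e-05
Gain = 20 log₁₀(3.5356e-05) ≈ -89.03 dB
∠L = 0.00° − 134.89° = -134.89°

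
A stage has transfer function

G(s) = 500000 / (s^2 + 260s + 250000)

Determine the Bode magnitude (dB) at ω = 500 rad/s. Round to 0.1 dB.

11.7 dB

At s = jω = j500:
quadratic: (j500)² + 260·j500 + 250000 = 0 + j130000 → |·| ≈ 1.3e+05, ∠ ≈ 90.00°
|G| = 500000 / 1.3e+05 ≈ 3.8462
Gain = 20 log₁₀(3.8462) ≈ 11.70 dB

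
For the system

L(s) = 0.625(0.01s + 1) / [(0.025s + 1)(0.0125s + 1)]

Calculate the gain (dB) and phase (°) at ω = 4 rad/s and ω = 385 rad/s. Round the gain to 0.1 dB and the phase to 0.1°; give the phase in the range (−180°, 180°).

ω = 4: -4.1 dB, -6.3°; ω = 385: -25.6 dB, -86.9°

At ω = 4 rad/s:
zero (1 + j4·0.01) = 1 + j0.04 → |·| ≈ 1.0008, ∠ ≈ 2.29°
pole (1 + j4·0.025) = 1 + j0.1 → |·| ≈ 1.005, ∠ ≈ 5.71°
pole (1 + j4·0.0125) = 1 + j0.05 → |·| ≈ 1.0012, ∠ ≈ 2.86°
|L| = 0.625 · 1.0008 / (1.005 · 1.0012) ≈ 0.62164
Gain = 20 log₁₀(0.62164) ≈ -4.13 dB
∠L = (2.29°) − (5.71° + 2.86°) = -6.28°

At ω = 385 rad/s:
zero (1 + j385·0.01) = 1 + j3.85 → |·| ≈ 3.9778, ∠ ≈ 75.44°
pole (1 + j385·0.025) = 1 + j9.625 → |·| ≈ 9.6768, ∠ ≈ 84.07°
pole (1 + j385·0.0125) = 1 + j4.8125 → |·| ≈ 4.9153, ∠ ≈ 78.26°
|L| = 0.625 · 3.9778 / (9.6768 · 4.9153) ≈ 0.052269
Gain = 20 log₁₀(0.052269) ≈ -25.64 dB
∠L = (75.44°) − (84.07° + 78.26°) = -86.89°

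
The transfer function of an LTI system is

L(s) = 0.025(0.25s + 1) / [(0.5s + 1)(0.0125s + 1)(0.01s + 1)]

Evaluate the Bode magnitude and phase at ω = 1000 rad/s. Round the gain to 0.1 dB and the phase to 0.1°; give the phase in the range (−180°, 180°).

-80.1 dB, -169.8°

At ω = 1000 rad/s:
zero (1 + j1000·0.25) = 1 + j250 → |·| ≈ 250, ∠ ≈ 89.77°
pole (1 + j1000·0.5) = 1 + j500 → |·| ≈ 500, ∠ ≈ 89.89°
pole (1 + j1000·0.0125) = 1 + j12.5 → |·| ≈ 12.54, ∠ ≈ 85.43°
pole (1 + j1000·0.01) = 1 + j10 → |·| ≈ 10.05, ∠ ≈ 84.29°
|L| = 0.025 · 250 / (500 · 12.54 · 10.05) ≈ 9.9185e-05
Gain = 20 log₁₀(9.9185e-05) ≈ -80.07 dB
∠L = (89.77°) − (89.89° + 85.43° + 84.29°) = -169.84°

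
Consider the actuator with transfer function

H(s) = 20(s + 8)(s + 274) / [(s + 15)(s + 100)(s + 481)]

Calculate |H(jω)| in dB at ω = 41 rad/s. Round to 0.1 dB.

At s = jω = j41:
zero (s+8): 8 + j41 → |·| = √(8²+41²) = √1745 ≈ 41.773, ∠ = arctan(41/8) ≈ 78.96°
zero (s+274): 274 + j41 → |·| = √(274²+41²) = √76757 ≈ 277.05, ∠ = arctan(41/274) ≈ 8.51°
pole (s+15): 15 + j41 → |·| = √(15²+41²) = √1906 ≈ 43.658, ∠ = arctan(41/15) ≈ 69.90°
pole (s+100): 100 + j41 → |·| = √(100²+41²) = √11681 ≈ 108.08, ∠ = arctan(41/100) ≈ 22.29°
pole (s+481): 481 + j41 → |·| = √(481²+41²) = √233042 ≈ 482.74, ∠ = arctan(41/481) ≈ 4.87°
|H| = 20 · 11573 / 2.2778e+06 ≈ 0.10162
Gain = 20 log₁₀(0.10162) ≈ -19.86 dB

-19.9 dB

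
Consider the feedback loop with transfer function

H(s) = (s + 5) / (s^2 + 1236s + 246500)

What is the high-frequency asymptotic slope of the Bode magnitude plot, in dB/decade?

-20 dB/decade

Each pole contributes −20 dB/decade at high frequency; each zero contributes +20 dB/decade.
Net: 1 zero(s) − 2 pole(s) → -20 dB/decade.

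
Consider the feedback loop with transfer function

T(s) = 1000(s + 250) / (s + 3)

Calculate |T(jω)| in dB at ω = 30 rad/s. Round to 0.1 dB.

78.4 dB

At s = jω = j30:
zero (s+250): 250 + j30 → |·| = √(250²+30²) = √63400 ≈ 251.79, ∠ = arctan(30/250) ≈ 6.84°
pole (s+3): 3 + j30 → |·| = √(3²+30²) = √909 ≈ 30.15, ∠ = arctan(30/3) ≈ 84.29°
|T| = 1000 · 251.79 / 30.15 ≈ 8351.2
Gain = 20 log₁₀(8351.2) ≈ 78.43 dB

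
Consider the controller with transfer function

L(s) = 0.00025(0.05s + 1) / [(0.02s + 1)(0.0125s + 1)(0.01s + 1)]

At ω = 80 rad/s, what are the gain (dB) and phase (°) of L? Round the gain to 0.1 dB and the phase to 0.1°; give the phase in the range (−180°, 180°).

-70.4 dB, -65.7°

At ω = 80 rad/s:
zero (1 + j80·0.05) = 1 + j4 → |·| ≈ 4.1231, ∠ ≈ 75.96°
pole (1 + j80·0.02) = 1 + j1.6 → |·| ≈ 1.8868, ∠ ≈ 57.99°
pole (1 + j80·0.0125) = 1 + j1 → |·| ≈ 1.4142, ∠ ≈ 45.00°
pole (1 + j80·0.01) = 1 + j0.8 → |·| ≈ 1.2806, ∠ ≈ 38.66°
|L| = 0.00025 · 4.1231 / (1.8868 · 1.4142 · 1.2806) ≈ 0.00030166
Gain = 20 log₁₀(0.00030166) ≈ -70.41 dB
∠L = (75.96°) − (57.99° + 45.00° + 38.66°) = -65.69°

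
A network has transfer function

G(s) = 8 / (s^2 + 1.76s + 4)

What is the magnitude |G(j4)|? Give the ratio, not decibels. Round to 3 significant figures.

At s = jω = j4:
quadratic: (j4)² + 1.76·j4 + 4 = -12 + j7.04 → |·| ≈ 13.913, ∠ ≈ 149.60°
|G| = 8 / 13.913 ≈ 0.575

0.575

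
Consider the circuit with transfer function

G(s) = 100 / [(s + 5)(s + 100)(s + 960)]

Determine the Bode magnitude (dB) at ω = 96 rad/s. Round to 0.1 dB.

At s = jω = j96:
pole (s+5): 5 + j96 → |·| = √(5²+96²) = √9241 ≈ 96.13, ∠ = arctan(96/5) ≈ 87.02°
pole (s+100): 100 + j96 → |·| = √(100²+96²) = √19216 ≈ 138.62, ∠ = arctan(96/100) ≈ 43.83°
pole (s+960): 960 + j96 → |·| = √(960²+96²) = √930816 ≈ 964.79, ∠ = arctan(96/960) ≈ 5.71°
|G| = 100 / 1.2856e+07 ≈ 7.7785e-06
Gain = 20 log₁₀(7.7785e-06) ≈ -102.18 dB

-102.2 dB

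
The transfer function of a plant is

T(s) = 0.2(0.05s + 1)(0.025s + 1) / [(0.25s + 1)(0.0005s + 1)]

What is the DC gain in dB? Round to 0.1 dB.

T(0) = 0.2 · 1 / 1 = 0.2
20 log₁₀(0.2) ≈ -13.98 dB

-14.0 dB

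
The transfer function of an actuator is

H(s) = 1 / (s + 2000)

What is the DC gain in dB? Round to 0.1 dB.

-66.0 dB

H(0) = 1 / 2000 = 0.0005
20 log₁₀(0.0005) ≈ -66.02 dB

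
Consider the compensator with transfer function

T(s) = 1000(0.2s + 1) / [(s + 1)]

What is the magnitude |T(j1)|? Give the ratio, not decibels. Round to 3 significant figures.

At ω = 1 rad/s:
zero (1 + j1·0.2) = 1 + j0.2 → |·| ≈ 1.0198, ∠ ≈ 11.31°
pole (1 + j1·1) = 1 + j1 → |·| ≈ 1.4142, ∠ ≈ 45.00°
|T| = 1000 · 1.0198 / (1.4142) ≈ 721.11

721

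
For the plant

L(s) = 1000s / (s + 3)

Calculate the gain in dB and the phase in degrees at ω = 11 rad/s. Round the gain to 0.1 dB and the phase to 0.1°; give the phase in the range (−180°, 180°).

59.7 dB, 15.3°

At s = jω = j11:
zero at origin: s = j11 → |·| = 11, ∠ = 90.00°
pole (s+3): 3 + j11 → |·| = √(3²+11²) = √130 ≈ 11.402, ∠ = arctan(11/3) ≈ 74.74°
|L| = 1000 · 11 / 11.402 ≈ 964.74
Gain = 20 log₁₀(964.74) ≈ 59.69 dB
∠L = 90.00° − 74.74° = 15.26°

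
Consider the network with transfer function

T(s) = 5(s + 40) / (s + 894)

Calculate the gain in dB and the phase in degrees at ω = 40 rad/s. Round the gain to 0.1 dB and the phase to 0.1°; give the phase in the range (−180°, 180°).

-10.0 dB, 42.4°

At s = jω = j40:
zero (s+40): 40 + j40 → |·| = √(40²+40²) = √3200 ≈ 56.569, ∠ = arctan(40/40) ≈ 45.00°
pole (s+894): 894 + j40 → |·| = √(894²+40²) = √800836 ≈ 894.89, ∠ = arctan(40/894) ≈ 2.56°
|T| = 5 · 56.569 / 894.89 ≈ 0.31607
Gain = 20 log₁₀(0.31607) ≈ -10.00 dB
∠T = 45.00° − 2.56° = 42.44°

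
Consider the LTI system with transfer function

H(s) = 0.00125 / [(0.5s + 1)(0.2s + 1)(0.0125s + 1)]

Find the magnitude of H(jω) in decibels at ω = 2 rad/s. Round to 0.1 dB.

-61.7 dB

At ω = 2 rad/s:
pole (1 + j2·0.5) = 1 + j1 → |·| ≈ 1.4142, ∠ ≈ 45.00°
pole (1 + j2·0.2) = 1 + j0.4 → |·| ≈ 1.077, ∠ ≈ 21.80°
pole (1 + j2·0.0125) = 1 + j0.025 → |·| ≈ 1.0003, ∠ ≈ 1.43°
|H| = 0.00125 · 1 / (1.4142 · 1.077 · 1.0003) ≈ 0.00082045
Gain = 20 log₁₀(0.00082045) ≈ -61.72 dB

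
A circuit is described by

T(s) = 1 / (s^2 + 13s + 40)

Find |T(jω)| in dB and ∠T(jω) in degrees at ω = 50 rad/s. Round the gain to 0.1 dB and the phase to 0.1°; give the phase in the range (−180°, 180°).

-68.1 dB, -165.2°

Substitute s = j50:
Numerator: 1 = 1 + j0
Denominator: (j50)^2 + 13(j50) + 40 = -2460 + j650
|N| = √(1² + 0²) ≈ 1, ∠N ≈ 0.00°
|D| = √(2460² + 650²) ≈ 2544.4, ∠D ≈ 165.20°
|T| = 1 / 2544.4 ≈ 0.00039302
Gain = 20 log₁₀(0.00039302) ≈ -68.11 dB
∠T = 0.00° − 165.20° = -165.20°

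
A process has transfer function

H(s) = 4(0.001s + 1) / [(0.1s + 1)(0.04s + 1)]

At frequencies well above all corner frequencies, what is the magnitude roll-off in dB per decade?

-20 dB/decade

Each pole contributes −20 dB/decade at high frequency; each zero contributes +20 dB/decade.
Net: 1 zero(s) − 2 pole(s) → -20 dB/decade.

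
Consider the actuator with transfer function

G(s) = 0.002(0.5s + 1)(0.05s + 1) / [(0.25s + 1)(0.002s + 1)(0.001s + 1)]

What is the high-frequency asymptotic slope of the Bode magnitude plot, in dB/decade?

-20 dB/decade

Each pole contributes −20 dB/decade at high frequency; each zero contributes +20 dB/decade.
Net: 2 zero(s) − 3 pole(s) → -20 dB/decade.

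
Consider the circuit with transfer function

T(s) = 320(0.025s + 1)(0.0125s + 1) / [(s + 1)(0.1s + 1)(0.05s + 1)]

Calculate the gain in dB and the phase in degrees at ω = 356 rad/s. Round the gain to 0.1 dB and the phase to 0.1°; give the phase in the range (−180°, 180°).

-24.8 dB, -104.1°

At ω = 356 rad/s:
zero (1 + j356·0.025) = 1 + j8.9 → |·| ≈ 8.956, ∠ ≈ 83.59°
zero (1 + j356·0.0125) = 1 + j4.45 → |·| ≈ 4.561, ∠ ≈ 77.33°
pole (1 + j356·1) = 1 + j356 → |·| ≈ 356, ∠ ≈ 89.84°
pole (1 + j356·0.1) = 1 + j35.6 → |·| ≈ 35.614, ∠ ≈ 88.39°
pole (1 + j356·0.05) = 1 + j17.8 → |·| ≈ 17.828, ∠ ≈ 86.78°
|T| = 320 · 8.956 · 4.561 / (356 · 35.614 · 17.828) ≈ 0.05783
Gain = 20 log₁₀(0.05783) ≈ -24.76 dB
∠T = (83.59° + 77.33°) − (89.84° + 88.39° + 86.78°) = -104.09°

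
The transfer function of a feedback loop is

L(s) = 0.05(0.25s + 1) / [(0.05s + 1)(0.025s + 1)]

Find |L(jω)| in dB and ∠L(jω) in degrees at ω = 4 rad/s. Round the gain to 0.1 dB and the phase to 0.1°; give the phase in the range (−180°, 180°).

At ω = 4 rad/s:
zero (1 + j4·0.25) = 1 + j1 → |·| ≈ 1.4142, ∠ ≈ 45.00°
pole (1 + j4·0.05) = 1 + j0.2 → |·| ≈ 1.0198, ∠ ≈ 11.31°
pole (1 + j4·0.025) = 1 + j0.1 → |·| ≈ 1.005, ∠ ≈ 5.71°
|L| = 0.05 · 1.4142 / (1.0198 · 1.005) ≈ 0.068992
Gain = 20 log₁₀(0.068992) ≈ -23.22 dB
∠L = (45.00°) − (11.31° + 5.71°) = 27.98°

-23.2 dB, 28.0°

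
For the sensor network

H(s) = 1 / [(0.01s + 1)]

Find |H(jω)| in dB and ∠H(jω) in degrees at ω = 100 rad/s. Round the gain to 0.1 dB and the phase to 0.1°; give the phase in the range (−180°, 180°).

At ω = 100 rad/s:
pole (1 + j100·0.01) = 1 + j1 → |·| ≈ 1.4142, ∠ ≈ 45.00°
|H| = 1 · 1 / (1.4142) ≈ 0.70711
Gain = 20 log₁₀(0.70711) ≈ -3.01 dB
∠H = (0°) − (45.00°) = -45.00°

-3.0 dB, -45.0°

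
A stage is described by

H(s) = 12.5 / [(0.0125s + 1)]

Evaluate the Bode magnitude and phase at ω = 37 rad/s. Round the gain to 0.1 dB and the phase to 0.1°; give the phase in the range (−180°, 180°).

At ω = 37 rad/s:
pole (1 + j37·0.0125) = 1 + j0.4625 → |·| ≈ 1.1018, ∠ ≈ 24.82°
|H| = 12.5 · 1 / (1.1018) ≈ 11.345
Gain = 20 log₁₀(11.345) ≈ 21.10 dB
∠H = (0°) − (24.82°) = -24.82°

21.1 dB, -24.8°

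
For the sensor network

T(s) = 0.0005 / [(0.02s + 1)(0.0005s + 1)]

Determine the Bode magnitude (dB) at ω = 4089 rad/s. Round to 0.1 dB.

At ω = 4089 rad/s:
pole (1 + j4089·0.02) = 1 + j81.78 → |·| ≈ 81.786, ∠ ≈ 89.30°
pole (1 + j4089·0.0005) = 1 + j2.0445 → |·| ≈ 2.276, ∠ ≈ 63.94°
|T| = 0.0005 · 1 / (81.786 · 2.276) ≈ 2.6861e-06
Gain = 20 log₁₀(2.6861e-06) ≈ -111.42 dB

-111.4 dB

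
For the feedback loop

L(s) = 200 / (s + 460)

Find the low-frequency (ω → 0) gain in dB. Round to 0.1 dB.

-7.2 dB

L(0) = 200 / (460) ≈ 0.43478
20 log₁₀(0.43478) ≈ -7.23 dB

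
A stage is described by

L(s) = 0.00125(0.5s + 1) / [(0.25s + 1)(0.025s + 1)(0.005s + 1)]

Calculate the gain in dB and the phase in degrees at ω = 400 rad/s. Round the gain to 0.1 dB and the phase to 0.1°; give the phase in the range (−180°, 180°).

-79.1 dB, -147.4°

At ω = 400 rad/s:
zero (1 + j400·0.5) = 1 + j200 → |·| ≈ 200, ∠ ≈ 89.71°
pole (1 + j400·0.25) = 1 + j100 → |·| ≈ 100, ∠ ≈ 89.43°
pole (1 + j400·0.025) = 1 + j10 → |·| ≈ 10.05, ∠ ≈ 84.29°
pole (1 + j400·0.005) = 1 + j2 → |·| ≈ 2.2361, ∠ ≈ 63.43°
|L| = 0.00125 · 200 / (100 · 10.05 · 2.2361) ≈ 0.00011125
Gain = 20 log₁₀(0.00011125) ≈ -79.07 dB
∠L = (89.71°) − (89.43° + 84.29° + 63.43°) = -147.44°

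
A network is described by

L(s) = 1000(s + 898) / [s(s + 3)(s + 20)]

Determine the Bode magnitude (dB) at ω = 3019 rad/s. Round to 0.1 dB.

-78.8 dB

At s = jω = j3019:
zero (s+898): 898 + j3019 → |·| = √(898²+3019²) = √9920765 ≈ 3149.7, ∠ = arctan(3019/898) ≈ 73.43°
pole (s+3): 3 + j3019 → |·| = √(3²+3019²) = √9114370 ≈ 3019, ∠ = arctan(3019/3) ≈ 89.94°
pole (s+20): 20 + j3019 → |·| = √(20²+3019²) = √9114761 ≈ 3019.1, ∠ = arctan(3019/20) ≈ 89.62°
pole at origin: |s| = 3019, ∠ = 90.00° (in denominator)
|L| = 1000 · 3149.7 / 2.7517e+10 ≈ 0.00011446
Gain = 20 log₁₀(0.00011446) ≈ -78.83 dB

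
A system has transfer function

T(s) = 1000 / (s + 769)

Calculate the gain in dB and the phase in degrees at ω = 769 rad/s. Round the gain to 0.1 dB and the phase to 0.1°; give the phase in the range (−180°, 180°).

-0.7 dB, -45.0°

Substitute s = j769:
Numerator: 1000 = 1000 + j0
Denominator: (j769) + 769 = 769 + j769
|N| = √(1000² + 0²) ≈ 1000, ∠N ≈ 0.00°
|D| = √(769² + 769²) ≈ 1087.5, ∠D ≈ 45.00°
|T| = 1000 / 1087.5 ≈ 0.91954
Gain = 20 log₁₀(0.91954) ≈ -0.73 dB
∠T = 0.00° − 45.00° = -45.00°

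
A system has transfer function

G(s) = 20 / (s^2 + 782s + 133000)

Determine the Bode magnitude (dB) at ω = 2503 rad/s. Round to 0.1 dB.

-110.2 dB

Substitute s = j2503:
Numerator: 20 = 20 + j0
Denominator: (j2503)^2 + 782(j2503) + 133000 = -6132009 + j1957346
|N| = √(20² + 0²) ≈ 20, ∠N ≈ 0.00°
|D| = √(6132009² + 1957346²) ≈ 6.4368e+06, ∠D ≈ 162.30°
|G| = 20 / 6.4368e+06 ≈ 3.1071e-06
Gain = 20 log₁₀(3.1071e-06) ≈ -110.15 dB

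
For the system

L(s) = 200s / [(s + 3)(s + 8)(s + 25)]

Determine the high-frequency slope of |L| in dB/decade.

-40 dB/decade

Each pole contributes −20 dB/decade at high frequency; each zero contributes +20 dB/decade.
Net: 1 zero(s) − 3 pole(s) → -40 dB/decade.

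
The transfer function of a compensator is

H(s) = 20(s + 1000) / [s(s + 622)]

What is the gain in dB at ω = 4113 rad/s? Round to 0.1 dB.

-46.1 dB

At s = jω = j4113:
zero (s+1000): 1000 + j4113 → |·| = √(1000²+4113²) = √17916769 ≈ 4232.8, ∠ = arctan(4113/1000) ≈ 76.33°
pole (s+622): 622 + j4113 → |·| = √(622²+4113²) = √17303653 ≈ 4159.8, ∠ = arctan(4113/622) ≈ 81.40°
pole at origin: |s| = 4113, ∠ = 90.00° (in denominator)
|H| = 20 · 4232.8 / 1.7109e+07 ≈ 0.004948
Gain = 20 log₁₀(0.004948) ≈ -46.11 dB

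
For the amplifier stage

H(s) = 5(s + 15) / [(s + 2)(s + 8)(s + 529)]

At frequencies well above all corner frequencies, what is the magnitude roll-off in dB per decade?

Each pole contributes −20 dB/decade at high frequency; each zero contributes +20 dB/decade.
Net: 1 zero(s) − 3 pole(s) → -40 dB/decade.

-40 dB/decade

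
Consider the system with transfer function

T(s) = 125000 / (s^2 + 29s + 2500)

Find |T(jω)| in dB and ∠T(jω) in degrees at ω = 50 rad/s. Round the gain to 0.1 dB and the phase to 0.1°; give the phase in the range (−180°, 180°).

At s = jω = j50:
quadratic: (j50)² + 29·j50 + 2500 = 0 + j1450 → |·| ≈ 1450, ∠ ≈ 90.00°
|T| = 125000 / 1450 ≈ 86.207
Gain = 20 log₁₀(86.207) ≈ 38.71 dB
∠T = 0.00° − 90.00° = -90.00°

38.7 dB, -90.0°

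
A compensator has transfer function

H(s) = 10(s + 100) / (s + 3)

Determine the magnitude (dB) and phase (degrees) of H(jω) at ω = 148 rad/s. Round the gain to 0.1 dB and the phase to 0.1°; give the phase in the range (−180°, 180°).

21.6 dB, -32.9°

At s = jω = j148:
zero (s+100): 100 + j148 → |·| = √(100²+148²) = √31904 ≈ 178.62, ∠ = arctan(148/100) ≈ 55.95°
pole (s+3): 3 + j148 → |·| = √(3²+148²) = √21913 ≈ 148.03, ∠ = arctan(148/3) ≈ 88.84°
|H| = 10 · 178.62 / 148.03 ≈ 12.066
Gain = 20 log₁₀(12.066) ≈ 21.63 dB
∠H = 55.95° − 88.84° = -32.89°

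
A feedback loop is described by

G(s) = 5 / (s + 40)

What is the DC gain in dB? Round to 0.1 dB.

G(0) = 5 / 40 = 0.125
20 log₁₀(0.125) ≈ -18.06 dB

-18.1 dB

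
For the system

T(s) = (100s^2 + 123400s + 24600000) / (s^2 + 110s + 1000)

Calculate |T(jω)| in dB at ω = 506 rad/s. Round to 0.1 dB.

Substitute s = j506:
Numerator: 100(j506)^2 + 123400(j506) + 24600000 = -1003600 + j62440400
Denominator: (j506)^2 + 110(j506) + 1000 = -255036 + j55660
|N| = √(1003600² + 62440400²) ≈ 6.2448e+07, ∠N ≈ 90.92°
|D| = √(255036² + 55660²) ≈ 2.6104e+05, ∠D ≈ 167.69°
|T| = 6.2448e+07 / 2.6104e+05 ≈ 239.23
Gain = 20 log₁₀(239.23) ≈ 47.58 dB

47.6 dB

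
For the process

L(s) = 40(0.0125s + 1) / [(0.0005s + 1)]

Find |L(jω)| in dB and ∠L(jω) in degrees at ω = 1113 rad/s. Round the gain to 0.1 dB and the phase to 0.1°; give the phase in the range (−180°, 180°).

53.8 dB, 56.8°

At ω = 1113 rad/s:
zero (1 + j1113·0.0125) = 1 + j13.9125 → |·| ≈ 13.948, ∠ ≈ 85.89°
pole (1 + j1113·0.0005) = 1 + j0.5565 → |·| ≈ 1.1444, ∠ ≈ 29.10°
|L| = 40 · 13.948 / (1.1444) ≈ 487.52
Gain = 20 log₁₀(487.52) ≈ 53.76 dB
∠L = (85.89°) − (29.10°) = 56.79°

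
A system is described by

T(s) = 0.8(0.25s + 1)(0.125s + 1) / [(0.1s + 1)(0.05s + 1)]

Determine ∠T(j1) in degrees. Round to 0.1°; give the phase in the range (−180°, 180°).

At ω = 1 rad/s:
zero (1 + j1·0.25) = 1 + j0.25 → |·| ≈ 1.0308, ∠ ≈ 14.04°
zero (1 + j1·0.125) = 1 + j0.125 → |·| ≈ 1.0078, ∠ ≈ 7.13°
pole (1 + j1·0.1) = 1 + j0.1 → |·| ≈ 1.005, ∠ ≈ 5.71°
pole (1 + j1·0.05) = 1 + j0.05 → |·| ≈ 1.0012, ∠ ≈ 2.86°
∠T = (14.04° + 7.13°) − (5.71° + 2.86°) = 12.60°

12.6°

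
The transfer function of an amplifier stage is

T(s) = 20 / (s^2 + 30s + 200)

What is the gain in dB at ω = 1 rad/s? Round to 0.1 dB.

Substitute s = j1:
Numerator: 20 = 20 + j0
Denominator: (j1)^2 + 30(j1) + 200 = 199 + j30
|N| = √(20² + 0²) ≈ 20, ∠N ≈ 0.00°
|D| = √(199² + 30²) ≈ 201.25, ∠D ≈ 8.57°
|T| = 20 / 201.25 ≈ 0.099379
Gain = 20 log₁₀(0.099379) ≈ -20.05 dB

-20.1 dB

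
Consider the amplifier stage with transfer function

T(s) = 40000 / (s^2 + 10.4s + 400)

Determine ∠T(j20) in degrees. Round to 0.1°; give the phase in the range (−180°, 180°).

-90.0°

At s = jω = j20:
quadratic: (j20)² + 10.4·j20 + 400 = 0 + j208 → |·| ≈ 208, ∠ ≈ 90.00°
∠T = 0.00° − 90.00° = -90.00°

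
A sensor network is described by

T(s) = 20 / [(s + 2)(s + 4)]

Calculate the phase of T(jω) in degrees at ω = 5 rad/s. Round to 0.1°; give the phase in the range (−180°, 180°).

At s = jω = j5:
pole (s+2): 2 + j5 → |·| = √(2²+5²) = √29 ≈ 5.3852, ∠ = arctan(5/2) ≈ 68.20°
pole (s+4): 4 + j5 → |·| = √(4²+5²) = √41 ≈ 6.4031, ∠ = arctan(5/4) ≈ 51.34°
∠T = 0.00° − 119.54° = -119.54°

-119.5°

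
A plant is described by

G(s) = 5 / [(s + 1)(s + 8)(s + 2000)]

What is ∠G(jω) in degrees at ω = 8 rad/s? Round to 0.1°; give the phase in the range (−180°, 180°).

-128.1°

At s = jω = j8:
pole (s+1): 1 + j8 → |·| = √(1²+8²) = √65 ≈ 8.0623, ∠ = arctan(8/1) ≈ 82.87°
pole (s+8): 8 + j8 → |·| = √(8²+8²) = √128 ≈ 11.314, ∠ = arctan(8/8) ≈ 45.00°
pole (s+2000): 2000 + j8 → |·| = √(2000²+8²) = √4000064 ≈ 2000, ∠ = arctan(8/2000) ≈ 0.23°
∠G = 0.00° − 128.10° = -128.10°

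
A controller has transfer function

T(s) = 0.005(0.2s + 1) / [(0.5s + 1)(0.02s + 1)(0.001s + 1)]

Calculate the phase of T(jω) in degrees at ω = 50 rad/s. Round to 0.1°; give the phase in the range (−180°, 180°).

At ω = 50 rad/s:
zero (1 + j50·0.2) = 1 + j10 → |·| ≈ 10.05, ∠ ≈ 84.29°
pole (1 + j50·0.5) = 1 + j25 → |·| ≈ 25.02, ∠ ≈ 87.71°
pole (1 + j50·0.02) = 1 + j1 → |·| ≈ 1.4142, ∠ ≈ 45.00°
pole (1 + j50·0.001) = 1 + j0.05 → |·| ≈ 1.0012, ∠ ≈ 2.86°
∠T = (84.29°) − (87.71° + 45.00° + 2.86°) = -51.28°

-51.3°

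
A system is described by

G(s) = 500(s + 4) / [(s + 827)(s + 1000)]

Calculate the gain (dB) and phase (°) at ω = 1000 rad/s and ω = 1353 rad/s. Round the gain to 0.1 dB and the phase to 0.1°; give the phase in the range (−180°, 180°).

At s = jω = j1000:
zero (s+4): 4 + j1000 → |·| = √(4²+1000²) = √1000016 ≈ 1000, ∠ = arctan(1000/4) ≈ 89.77°
pole (s+827): 827 + j1000 → |·| = √(827²+1000²) = √1683929 ≈ 1297.7, ∠ = arctan(1000/827) ≈ 50.41°
pole (s+1000): 1000 + j1000 → |·| = √(1000²+1000²) = √2000000 ≈ 1414.2, ∠ = arctan(1000/1000) ≈ 45.00°
|G| = 500 · 1000 / 1.8352e+06 ≈ 0.27245
Gain = 20 log₁₀(0.27245) ≈ -11.29 dB
∠G = 89.77° − 95.41° = -5.64°

At s = jω = j1353:
zero (s+4): 4 + j1353 → |·| = √(4²+1353²) = √1830625 ≈ 1353, ∠ = arctan(1353/4) ≈ 89.83°
pole (s+827): 827 + j1353 → |·| = √(827²+1353²) = √2514538 ≈ 1585.7, ∠ = arctan(1353/827) ≈ 58.57°
pole (s+1000): 1000 + j1353 → |·| = √(1000²+1353²) = √2830609 ≈ 1682.4, ∠ = arctan(1353/1000) ≈ 53.53°
|G| = 500 · 1353 / 2.6678e+06 ≈ 0.25358
Gain = 20 log₁₀(0.25358) ≈ -11.92 dB
∠G = 89.83° − 112.10° = -22.27°

ω = 1000: -11.3 dB, -5.6°; ω = 1353: -11.9 dB, -22.3°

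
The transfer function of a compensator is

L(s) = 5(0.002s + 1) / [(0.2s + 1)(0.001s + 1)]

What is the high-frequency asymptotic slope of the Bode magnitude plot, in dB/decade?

Each pole contributes −20 dB/decade at high frequency; each zero contributes +20 dB/decade.
Net: 1 zero(s) − 2 pole(s) → -20 dB/decade.

-20 dB/decade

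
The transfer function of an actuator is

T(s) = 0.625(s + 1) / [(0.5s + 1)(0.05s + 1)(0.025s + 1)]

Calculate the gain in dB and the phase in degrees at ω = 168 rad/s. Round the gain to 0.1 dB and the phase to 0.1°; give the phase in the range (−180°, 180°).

At ω = 168 rad/s:
zero (1 + j168·1) = 1 + j168 → |·| ≈ 168, ∠ ≈ 89.66°
pole (1 + j168·0.5) = 1 + j84 → |·| ≈ 84.006, ∠ ≈ 89.32°
pole (1 + j168·0.05) = 1 + j8.4 → |·| ≈ 8.4593, ∠ ≈ 83.21°
pole (1 + j168·0.025) = 1 + j4.2 → |·| ≈ 4.3174, ∠ ≈ 76.61°
|T| = 0.625 · 168 / (84.006 · 8.4593 · 4.3174) ≈ 0.034223
Gain = 20 log₁₀(0.034223) ≈ -29.31 dB
∠T = (89.66°) − (89.32° + 83.21° + 76.61°) = -159.48°

-29.3 dB, -159.5°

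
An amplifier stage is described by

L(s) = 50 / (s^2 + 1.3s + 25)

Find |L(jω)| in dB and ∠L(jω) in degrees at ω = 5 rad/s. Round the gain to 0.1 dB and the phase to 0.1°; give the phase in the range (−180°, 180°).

At s = jω = j5:
quadratic: (j5)² + 1.3·j5 + 25 = 0 + j6.5 → |·| ≈ 6.5, ∠ ≈ 90.00°
|L| = 50 / 6.5 ≈ 7.6923
Gain = 20 log₁₀(7.6923) ≈ 17.72 dB
∠L = 0.00° − 90.00° = -90.00°

17.7 dB, -90.0°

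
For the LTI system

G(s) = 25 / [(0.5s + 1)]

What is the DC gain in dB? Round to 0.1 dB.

28.0 dB

G(0) = 25 · 1 / 1 = 25
20 log₁₀(25) ≈ 27.96 dB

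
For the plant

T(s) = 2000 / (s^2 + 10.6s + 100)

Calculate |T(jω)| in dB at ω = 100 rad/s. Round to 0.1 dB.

-13.9 dB

At s = jω = j100:
quadratic: (j100)² + 10.6·j100 + 100 = -9900 + j1060 → |·| ≈ 9956.6, ∠ ≈ 173.89°
|T| = 2000 / 9956.6 ≈ 0.20087
Gain = 20 log₁₀(0.20087) ≈ -13.94 dB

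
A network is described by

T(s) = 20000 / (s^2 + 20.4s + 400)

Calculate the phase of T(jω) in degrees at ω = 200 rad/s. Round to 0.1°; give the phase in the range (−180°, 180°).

-174.1°

At s = jω = j200:
quadratic: (j200)² + 20.4·j200 + 400 = -39600 + j4080 → |·| ≈ 39810, ∠ ≈ 174.12°
∠T = 0.00° − 174.12° = -174.12°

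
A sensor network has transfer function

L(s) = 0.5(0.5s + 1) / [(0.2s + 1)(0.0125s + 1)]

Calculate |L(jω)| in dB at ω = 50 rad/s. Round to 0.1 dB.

0.5 dB

At ω = 50 rad/s:
zero (1 + j50·0.5) = 1 + j25 → |·| ≈ 25.02, ∠ ≈ 87.71°
pole (1 + j50·0.2) = 1 + j10 → |·| ≈ 10.05, ∠ ≈ 84.29°
pole (1 + j50·0.0125) = 1 + j0.625 → |·| ≈ 1.1792, ∠ ≈ 32.01°
|L| = 0.5 · 25.02 / (10.05 · 1.1792) ≈ 1.0556
Gain = 20 log₁₀(1.0556) ≈ 0.47 dB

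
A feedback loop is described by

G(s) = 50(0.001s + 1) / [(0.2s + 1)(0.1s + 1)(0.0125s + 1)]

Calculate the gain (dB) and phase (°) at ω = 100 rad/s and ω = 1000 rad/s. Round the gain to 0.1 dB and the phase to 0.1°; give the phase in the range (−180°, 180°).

ω = 100: -16.1 dB, 142.9°; ω = 1000: -71.0 dB, 140.4°

At ω = 100 rad/s:
zero (1 + j100·0.001) = 1 + j0.1 → |·| ≈ 1.005, ∠ ≈ 5.71°
pole (1 + j100·0.2) = 1 + j20 → |·| ≈ 20.025, ∠ ≈ 87.14°
pole (1 + j100·0.1) = 1 + j10 → |·| ≈ 10.05, ∠ ≈ 84.29°
pole (1 + j100·0.0125) = 1 + j1.25 → |·| ≈ 1.6008, ∠ ≈ 51.34°
|G| = 50 · 1.005 / (20.025 · 10.05 · 1.6008) ≈ 0.15598
Gain = 20 log₁₀(0.15598) ≈ -16.14 dB
∠G = (5.71°) − (87.14° + 84.29° + 51.34°) = -217.06° ≡ 142.94° (principal value)

At ω = 1000 rad/s:
zero (1 + j1000·0.001) = 1 + j1 → |·| ≈ 1.4142, ∠ ≈ 45.00°
pole (1 + j1000·0.2) = 1 + j200 → |·| ≈ 200, ∠ ≈ 89.71°
pole (1 + j1000·0.1) = 1 + j100 → |·| ≈ 100, ∠ ≈ 89.43°
pole (1 + j1000·0.0125) = 1 + j12.5 → |·| ≈ 12.54, ∠ ≈ 85.43°
|G| = 50 · 1.4142 / (200 · 100 · 12.54) ≈ 0.00028194
Gain = 20 log₁₀(0.00028194) ≈ -71.00 dB
∠G = (45.00°) − (89.71° + 89.43° + 85.43°) = -219.57° ≡ 140.43° (principal value)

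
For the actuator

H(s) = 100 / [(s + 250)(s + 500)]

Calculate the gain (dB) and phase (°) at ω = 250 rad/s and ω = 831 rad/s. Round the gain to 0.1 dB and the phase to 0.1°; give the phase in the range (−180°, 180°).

ω = 250: -65.9 dB, -71.6°; ω = 831: -78.5 dB, -132.2°

At s = jω = j250:
pole (s+250): 250 + j250 → |·| = √(250²+250²) = √125000 ≈ 353.55, ∠ = arctan(250/250) ≈ 45.00°
pole (s+500): 500 + j250 → |·| = √(500²+250²) = √312500 ≈ 559.02, ∠ = arctan(250/500) ≈ 26.57°
|H| = 100 / 1.9764e+05 ≈ 0.00050597
Gain = 20 log₁₀(0.00050597) ≈ -65.92 dB
∠H = 0.00° − 71.57° = -71.57°

At s = jω = j831:
pole (s+250): 250 + j831 → |·| = √(250²+831²) = √753061 ≈ 867.79, ∠ = arctan(831/250) ≈ 73.26°
pole (s+500): 500 + j831 → |·| = √(500²+831²) = √940561 ≈ 969.83, ∠ = arctan(831/500) ≈ 58.97°
|H| = 100 / 8.4161e+05 ≈ 0.00011882
Gain = 20 log₁₀(0.00011882) ≈ -78.50 dB
∠H = 0.00° − 132.23° = -132.23°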